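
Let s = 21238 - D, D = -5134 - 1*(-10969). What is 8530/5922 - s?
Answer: -45604018/2961 ≈ -15402.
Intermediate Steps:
D = 5835 (D = -5134 + 10969 = 5835)
s = 15403 (s = 21238 - 1*5835 = 21238 - 5835 = 15403)
8530/5922 - s = 8530/5922 - 1*15403 = 8530*(1/5922) - 15403 = 4265/2961 - 15403 = -45604018/2961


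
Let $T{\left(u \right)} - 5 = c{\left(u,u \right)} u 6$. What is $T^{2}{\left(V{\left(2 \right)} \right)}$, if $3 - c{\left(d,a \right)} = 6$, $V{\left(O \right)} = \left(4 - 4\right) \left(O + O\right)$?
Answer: $25$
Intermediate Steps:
$V{\left(O \right)} = 0$ ($V{\left(O \right)} = 0 \cdot 2 O = 0$)
$c{\left(d,a \right)} = -3$ ($c{\left(d,a \right)} = 3 - 6 = -3$)
$T{\left(u \right)} = 5 - 18 u$ ($T{\left(u \right)} = 5 + - 3 u 6 = 5 - 18 u$)
$T^{2}{\left(V{\left(2 \right)} \right)} = \left(5 - 0\right)^{2} = \left(5 + 0\right)^{2} = 5^{2} = 25$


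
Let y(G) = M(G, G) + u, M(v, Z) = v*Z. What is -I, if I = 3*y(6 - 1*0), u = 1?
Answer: -111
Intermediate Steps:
M(v, Z) = Z*v
y(G) = 1 + G² (y(G) = G*G + 1 = G² + 1 = 1 + G²)
I = 111 (I = 3*(1 + (6 - 1*0)²) = 3*(1 + (6 + 0)²) = 3*(1 + 6²) = 3*(1 + 36) = 3*37 = 111)
-I = -1*111 = -111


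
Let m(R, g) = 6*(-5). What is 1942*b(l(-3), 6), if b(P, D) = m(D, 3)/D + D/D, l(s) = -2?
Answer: -7768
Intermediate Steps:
m(R, g) = -30
b(P, D) = 1 - 30/D (b(P, D) = -30/D + D/D = -30/D + 1 = 1 - 30/D)
1942*b(l(-3), 6) = 1942*((-30 + 6)/6) = 1942*((1/6)*(-24)) = 1942*(-4) = -7768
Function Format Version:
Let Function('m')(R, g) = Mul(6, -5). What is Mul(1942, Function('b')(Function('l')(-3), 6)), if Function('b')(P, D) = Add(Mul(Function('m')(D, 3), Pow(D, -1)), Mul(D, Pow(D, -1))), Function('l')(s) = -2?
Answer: -7768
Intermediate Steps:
Function('m')(R, g) = -30
Function('b')(P, D) = Add(1, Mul(-30, Pow(D, -1))) (Function('b')(P, D) = Add(Mul(-30, Pow(D, -1)), Mul(D, Pow(D, -1))) = Add(Mul(-30, Pow(D, -1)), 1) = Add(1, Mul(-30, Pow(D, -1))))
Mul(1942, Function('b')(Function('l')(-3), 6)) = Mul(1942, Mul(Pow(6, -1), Add(-30, 6))) = Mul(1942, Mul(Rational(1, 6), -24)) = Mul(1942, -4) = -7768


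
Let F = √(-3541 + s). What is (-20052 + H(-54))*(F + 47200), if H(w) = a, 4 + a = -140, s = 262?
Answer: -953251200 - 20196*I*√3279 ≈ -9.5325e+8 - 1.1565e+6*I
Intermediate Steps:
F = I*√3279 (F = √(-3541 + 262) = √(-3279) = I*√3279 ≈ 57.263*I)
a = -144 (a = -4 - 140 = -144)
H(w) = -144
(-20052 + H(-54))*(F + 47200) = (-20052 - 144)*(I*√3279 + 47200) = -20196*(47200 + I*√3279) = -953251200 - 20196*I*√3279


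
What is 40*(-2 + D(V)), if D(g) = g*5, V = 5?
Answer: 920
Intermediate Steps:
D(g) = 5*g
40*(-2 + D(V)) = 40*(-2 + 5*5) = 40*(-2 + 25) = 40*23 = 920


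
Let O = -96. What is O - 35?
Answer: -131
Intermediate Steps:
O - 35 = -96 - 35 = -131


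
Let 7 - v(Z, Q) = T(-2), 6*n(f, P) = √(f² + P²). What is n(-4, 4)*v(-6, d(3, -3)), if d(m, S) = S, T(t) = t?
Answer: 6*√2 ≈ 8.4853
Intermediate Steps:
n(f, P) = √(P² + f²)/6 (n(f, P) = √(f² + P²)/6 = √(P² + f²)/6)
v(Z, Q) = 9 (v(Z, Q) = 7 - 1*(-2) = 7 + 2 = 9)
n(-4, 4)*v(-6, d(3, -3)) = (√(4² + (-4)²)/6)*9 = (√(16 + 16)/6)*9 = (√32/6)*9 = ((4*√2)/6)*9 = (2*√2/3)*9 = 6*√2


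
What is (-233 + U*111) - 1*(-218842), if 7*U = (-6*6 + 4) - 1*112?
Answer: 1514279/7 ≈ 2.1633e+5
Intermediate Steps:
U = -144/7 (U = ((-6*6 + 4) - 1*112)/7 = ((-36 + 4) - 112)/7 = (-32 - 112)/7 = (1/7)*(-144) = -144/7 ≈ -20.571)
(-233 + U*111) - 1*(-218842) = (-233 - 144/7*111) - 1*(-218842) = (-233 - 15984/7) + 218842 = -17615/7 + 218842 = 1514279/7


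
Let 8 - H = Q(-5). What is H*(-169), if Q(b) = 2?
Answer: -1014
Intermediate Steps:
H = 6 (H = 8 - 1*2 = 8 - 2 = 6)
H*(-169) = 6*(-169) = -1014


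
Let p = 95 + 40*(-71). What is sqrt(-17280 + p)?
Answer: 15*I*sqrt(89) ≈ 141.51*I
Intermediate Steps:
p = -2745 (p = 95 - 2840 = -2745)
sqrt(-17280 + p) = sqrt(-17280 - 2745) = sqrt(-20025) = 15*I*sqrt(89)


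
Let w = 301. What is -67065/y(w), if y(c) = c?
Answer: -67065/301 ≈ -222.81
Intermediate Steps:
-67065/y(w) = -67065/301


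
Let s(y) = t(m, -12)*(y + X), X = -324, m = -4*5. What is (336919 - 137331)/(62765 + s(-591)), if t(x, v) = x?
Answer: 199588/81065 ≈ 2.4621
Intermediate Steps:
m = -20
s(y) = 6480 - 20*y (s(y) = -20*(y - 324) = -20*(-324 + y) = 6480 - 20*y)
(336919 - 137331)/(62765 + s(-591)) = (336919 - 137331)/(62765 + (6480 - 20*(-591))) = 199588/(62765 + (6480 + 11820)) = 199588/(62765 + 18300) = 199588/81065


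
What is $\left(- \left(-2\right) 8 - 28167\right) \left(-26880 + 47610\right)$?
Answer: $-583570230$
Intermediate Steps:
$\left(- \left(-2\right) 8 - 28167\right) \left(-26880 + 47610\right) = \left(\left(-1\right) \left(-16\right) - 28167\right) 20730 = \left(16 - 28167\right) 20730 = \left(-28151\right) 20730 = -583570230$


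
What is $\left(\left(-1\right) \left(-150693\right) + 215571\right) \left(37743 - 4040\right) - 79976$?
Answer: $12344115616$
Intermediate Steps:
$\left(\left(-1\right) \left(-150693\right) + 215571\right) \left(37743 - 4040\right) - 79976 = \left(150693 + 215571\right) 33703 - 79976 = 366264 \cdot 33703 - 79976 = 12344195592 - 79976 = 12344115616$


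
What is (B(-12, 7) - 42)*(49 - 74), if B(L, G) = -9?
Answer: 1275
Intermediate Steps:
(B(-12, 7) - 42)*(49 - 74) = (-9 - 42)*(49 - 74) = -51*(-25) = 1275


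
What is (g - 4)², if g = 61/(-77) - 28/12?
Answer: 2709316/53361 ≈ 50.773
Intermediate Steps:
g = -722/231 (g = 61*(-1/77) - 28*1/12 = -61/77 - 7/3 = -722/231 ≈ -3.1255)
(g - 4)² = (-722/231 - 4)² = (-1646/231)² = 2709316/53361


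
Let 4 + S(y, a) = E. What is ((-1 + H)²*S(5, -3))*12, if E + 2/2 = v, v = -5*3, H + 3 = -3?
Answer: -11760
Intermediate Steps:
H = -6 (H = -3 - 3 = -6)
v = -15
E = -16 (E = -1 - 15 = -16)
S(y, a) = -20 (S(y, a) = -4 - 16 = -20)
((-1 + H)²*S(5, -3))*12 = ((-1 - 6)²*(-20))*12 = ((-7)²*(-20))*12 = (49*(-20))*12 = -980*12 = -11760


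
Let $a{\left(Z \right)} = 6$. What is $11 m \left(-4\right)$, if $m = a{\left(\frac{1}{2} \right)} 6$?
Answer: $-1584$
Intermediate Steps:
$m = 36$ ($m = 6 \cdot 6 = 36$)
$11 m \left(-4\right) = 11 \cdot 36 \left(-4\right) = 396 \left(-4\right) = -1584$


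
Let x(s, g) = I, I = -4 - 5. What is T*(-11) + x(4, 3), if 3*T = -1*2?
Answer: -5/3 ≈ -1.6667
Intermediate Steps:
T = -⅔ (T = (-1*2)/3 = (⅓)*(-2) = -⅔ ≈ -0.66667)
I = -9
x(s, g) = -9
T*(-11) + x(4, 3) = -⅔*(-11) - 9 = 22/3 - 9 = -5/3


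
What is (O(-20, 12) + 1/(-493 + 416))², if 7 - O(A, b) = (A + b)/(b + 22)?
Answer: 89378116/1713481 ≈ 52.162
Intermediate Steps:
O(A, b) = 7 - (A + b)/(22 + b) (O(A, b) = 7 - (A + b)/(b + 22) = 7 - (A + b)/(22 + b))
(O(-20, 12) + 1/(-493 + 416))² = ((154 - 1*(-20) + 6*12)/(22 + 12) + 1/(-493 + 416))² = ((154 + 20 + 72)/34 + 1/(-77))² = ((1/34)*246 - 1/77)² = (123/17 - 1/77)² = (9454/1309)² = 89378116/1713481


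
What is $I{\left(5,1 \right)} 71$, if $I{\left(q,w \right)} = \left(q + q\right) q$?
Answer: $3550$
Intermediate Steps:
$I{\left(q,w \right)} = 2 q^{2}$ ($I{\left(q,w \right)} = 2 q q = 2 q^{2}$)
$I{\left(5,1 \right)} 71 = 2 \cdot 5^{2} \cdot 71 = 2 \cdot 25 \cdot 71 = 50 \cdot 71 = 3550$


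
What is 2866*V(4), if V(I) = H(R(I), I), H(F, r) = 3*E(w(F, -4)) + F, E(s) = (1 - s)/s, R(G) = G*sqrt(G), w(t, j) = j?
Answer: 24361/2 ≈ 12181.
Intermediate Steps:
R(G) = G**(3/2)
E(s) = (1 - s)/s
H(F, r) = -15/4 + F (H(F, r) = 3*((1 - 1*(-4))/(-4)) + F = 3*(-(1 + 4)/4) + F = 3*(-1/4*5) + F = 3*(-5/4) + F = -15/4 + F)
V(I) = -15/4 + I**(3/2)
2866*V(4) = 2866*(-15/4 + 4**(3/2)) = 2866*(-15/4 + 8) = 2866*(17/4) = 24361/2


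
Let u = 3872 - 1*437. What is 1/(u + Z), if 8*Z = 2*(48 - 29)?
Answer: 4/13759 ≈ 0.00029072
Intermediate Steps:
u = 3435 (u = 3872 - 437 = 3435)
Z = 19/4 (Z = (2*(48 - 29))/8 = (2*19)/8 = (1/8)*38 = 19/4 ≈ 4.7500)
1/(u + Z) = 1/(3435 + 19/4) = 1/(13759/4) = 4/13759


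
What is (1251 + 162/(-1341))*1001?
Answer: 186567381/149 ≈ 1.2521e+6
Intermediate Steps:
(1251 + 162/(-1341))*1001 = (1251 + 162*(-1/1341))*1001 = (1251 - 18/149)*1001 = (186381/149)*1001 = 186567381/149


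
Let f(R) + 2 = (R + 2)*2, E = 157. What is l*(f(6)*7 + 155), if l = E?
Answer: 39721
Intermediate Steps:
f(R) = 2 + 2*R (f(R) = -2 + (R + 2)*2 = -2 + (2 + R)*2 = -2 + (4 + 2*R) = 2 + 2*R)
l = 157
l*(f(6)*7 + 155) = 157*((2 + 2*6)*7 + 155) = 157*((2 + 12)*7 + 155) = 157*(14*7 + 155) = 157*(98 + 155) = 157*253 = 39721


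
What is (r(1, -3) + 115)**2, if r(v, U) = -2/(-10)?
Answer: 331776/25 ≈ 13271.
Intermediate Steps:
r(v, U) = 1/5 (r(v, U) = -2*(-1/10) = 1/5)
(r(1, -3) + 115)**2 = (1/5 + 115)**2 = (576/5)**2 = 331776/25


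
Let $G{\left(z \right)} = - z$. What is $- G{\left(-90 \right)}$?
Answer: $-90$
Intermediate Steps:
$- G{\left(-90 \right)} = - \left(-1\right) \left(-90\right) = \left(-1\right) 90 = -90$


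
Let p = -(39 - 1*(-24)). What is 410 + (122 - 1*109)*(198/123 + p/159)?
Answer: 925211/2173 ≈ 425.78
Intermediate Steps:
p = -63 (p = -(39 + 24) = -1*63 = -63)
410 + (122 - 1*109)*(198/123 + p/159) = 410 + (122 - 1*109)*(198/123 - 63/159) = 410 + (122 - 109)*(198*(1/123) - 63*1/159) = 410 + 13*(66/41 - 21/53) = 410 + 13*(2637/2173) = 410 + 34281/2173 = 925211/2173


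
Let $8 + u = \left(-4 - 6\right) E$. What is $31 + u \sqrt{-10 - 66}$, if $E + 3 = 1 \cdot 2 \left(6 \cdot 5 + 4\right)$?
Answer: $31 - 1316 i \sqrt{19} \approx 31.0 - 5736.3 i$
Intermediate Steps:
$E = 65$ ($E = -3 + 1 \cdot 2 \left(6 \cdot 5 + 4\right) = -3 + 2 \left(30 + 4\right) = -3 + 2 \cdot 34 = -3 + 68 = 65$)
$u = -658$ ($u = -8 + \left(-4 - 6\right) 65 = -8 - 650 = -658$)
$31 + u \sqrt{-10 - 66} = 31 - 658 \sqrt{-10 - 66} = 31 - 658 \sqrt{-76} = 31 - 658 \cdot 2 i \sqrt{19} = 31 - 1316 i \sqrt{19}$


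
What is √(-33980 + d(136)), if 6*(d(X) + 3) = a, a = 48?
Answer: 15*I*√151 ≈ 184.32*I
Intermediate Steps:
d(X) = 5 (d(X) = -3 + (⅙)*48 = -3 + 8 = 5)
√(-33980 + d(136)) = √(-33980 + 5) = √(-33975) = 15*I*√151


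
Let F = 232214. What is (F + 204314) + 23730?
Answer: 460258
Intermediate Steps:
(F + 204314) + 23730 = (232214 + 204314) + 23730 = 436528 + 23730 = 460258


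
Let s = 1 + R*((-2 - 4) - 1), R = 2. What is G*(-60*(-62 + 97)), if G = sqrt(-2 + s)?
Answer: -2100*I*sqrt(15) ≈ -8133.3*I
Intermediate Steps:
s = -13 (s = 1 + 2*((-2 - 4) - 1) = 1 + 2*(-6 - 1) = 1 + 2*(-7) = 1 - 14 = -13)
G = I*sqrt(15) (G = sqrt(-2 - 13) = sqrt(-15) = I*sqrt(15) ≈ 3.873*I)
G*(-60*(-62 + 97)) = (I*sqrt(15))*(-60*(-62 + 97)) = (I*sqrt(15))*(-60*35) = (I*sqrt(15))*(-2100) = -2100*I*sqrt(15)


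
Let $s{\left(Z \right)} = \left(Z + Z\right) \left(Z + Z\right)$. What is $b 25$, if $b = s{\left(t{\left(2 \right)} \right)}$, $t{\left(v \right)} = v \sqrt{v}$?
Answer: $800$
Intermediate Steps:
$t{\left(v \right)} = v^{\frac{3}{2}}$
$s{\left(Z \right)} = 4 Z^{2}$ ($s{\left(Z \right)} = 2 Z 2 Z = 4 Z^{2}$)
$b = 32$ ($b = 4 \left(2^{\frac{3}{2}}\right)^{2} = 4 \left(2 \sqrt{2}\right)^{2} = 4 \cdot 8 = 32$)
$b 25 = 32 \cdot 25 = 800$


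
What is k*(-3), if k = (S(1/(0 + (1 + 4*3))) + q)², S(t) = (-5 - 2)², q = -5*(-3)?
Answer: -12288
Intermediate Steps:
q = 15
S(t) = 49 (S(t) = (-7)² = 49)
k = 4096 (k = (49 + 15)² = 64² = 4096)
k*(-3) = 4096*(-3) = -12288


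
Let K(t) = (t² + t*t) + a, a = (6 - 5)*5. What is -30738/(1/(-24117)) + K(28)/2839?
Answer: 2104574395867/2839 ≈ 7.4131e+8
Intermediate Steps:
a = 5 (a = 1*5 = 5)
K(t) = 5 + 2*t² (K(t) = (t² + t*t) + 5 = (t² + t²) + 5 = 2*t² + 5 = 5 + 2*t²)
-30738/(1/(-24117)) + K(28)/2839 = -30738/(1/(-24117)) + (5 + 2*28²)/2839 = -30738/(-1/24117) + (5 + 2*784)*(1/2839) = -30738*(-24117) + (5 + 1568)*(1/2839) = 741308346 + 1573*(1/2839) = 741308346 + 1573/2839 = 2104574395867/2839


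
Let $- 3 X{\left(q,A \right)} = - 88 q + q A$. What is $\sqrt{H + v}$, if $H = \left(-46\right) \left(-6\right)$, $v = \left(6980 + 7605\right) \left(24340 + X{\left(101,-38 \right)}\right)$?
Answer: $\sqrt{416868746} \approx 20417.0$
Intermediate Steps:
$X{\left(q,A \right)} = \frac{88 q}{3} - \frac{A q}{3}$ ($X{\left(q,A \right)} = - \frac{- 88 q + q A}{3} = - \frac{- 88 q + A q}{3} = \frac{88 q}{3} - \frac{A q}{3}$)
$v = 416868470$ ($v = \left(6980 + 7605\right) \left(24340 + \frac{1}{3} \cdot 101 \left(88 - -38\right)\right) = 14585 \left(24340 + \frac{1}{3} \cdot 101 \left(88 + 38\right)\right) = 14585 \left(24340 + \frac{1}{3} \cdot 101 \cdot 126\right) = 14585 \left(24340 + 4242\right) = 14585 \cdot 28582 = 416868470$)
$H = 276$
$\sqrt{H + v} = \sqrt{276 + 416868470} = \sqrt{416868746}$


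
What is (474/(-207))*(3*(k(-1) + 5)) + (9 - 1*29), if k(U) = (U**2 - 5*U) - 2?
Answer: -1882/23 ≈ -81.826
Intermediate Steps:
k(U) = -2 + U**2 - 5*U
(474/(-207))*(3*(k(-1) + 5)) + (9 - 1*29) = (474/(-207))*(3*((-2 + (-1)**2 - 5*(-1)) + 5)) + (9 - 1*29) = (474*(-1/207))*(3*((-2 + 1 + 5) + 5)) + (9 - 29) = -158*(4 + 5)/23 - 20 = -158*9/23 - 20 = -158/69*27 - 20 = -1422/23 - 20 = -1882/23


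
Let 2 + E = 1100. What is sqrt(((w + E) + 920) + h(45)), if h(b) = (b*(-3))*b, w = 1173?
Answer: 2*I*sqrt(721) ≈ 53.703*I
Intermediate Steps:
E = 1098 (E = -2 + 1100 = 1098)
h(b) = -3*b**2 (h(b) = (-3*b)*b = -3*b**2)
sqrt(((w + E) + 920) + h(45)) = sqrt(((1173 + 1098) + 920) - 3*45**2) = sqrt((2271 + 920) - 3*2025) = sqrt(3191 - 6075) = sqrt(-2884) = 2*I*sqrt(721)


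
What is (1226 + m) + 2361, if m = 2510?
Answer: 6097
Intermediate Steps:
(1226 + m) + 2361 = (1226 + 2510) + 2361 = 3736 + 2361 = 6097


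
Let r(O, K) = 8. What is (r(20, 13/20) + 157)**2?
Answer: 27225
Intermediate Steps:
(r(20, 13/20) + 157)**2 = (8 + 157)**2 = 165**2 = 27225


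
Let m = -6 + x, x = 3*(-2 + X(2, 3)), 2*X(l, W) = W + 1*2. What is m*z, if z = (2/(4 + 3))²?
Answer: -18/49 ≈ -0.36735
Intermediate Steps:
X(l, W) = 1 + W/2 (X(l, W) = (W + 1*2)/2 = (W + 2)/2 = (2 + W)/2 = 1 + W/2)
x = 3/2 (x = 3*(-2 + (1 + (½)*3)) = 3*(-2 + (1 + 3/2)) = 3*(-2 + 5/2) = 3*(½) = 3/2 ≈ 1.5000)
m = -9/2 (m = -6 + 3/2 = -9/2 ≈ -4.5000)
z = 4/49 (z = (2/7)² = 4/49 ≈ 0.081633)
m*z = -9/2*4/49 = -18/49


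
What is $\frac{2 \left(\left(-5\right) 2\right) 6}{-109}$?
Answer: $\frac{120}{109} \approx 1.1009$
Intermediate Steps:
$\frac{2 \left(\left(-5\right) 2\right) 6}{-109} = - \frac{2 \left(-10\right) 6}{109} = - \frac{\left(-20\right) 6}{109} = \left(- \frac{1}{109}\right) \left(-120\right) = \frac{120}{109}$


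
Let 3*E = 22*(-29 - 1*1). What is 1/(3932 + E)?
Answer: 1/3712 ≈ 0.00026940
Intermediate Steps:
E = -220 (E = (22*(-29 - 1*1))/3 = (22*(-29 - 1))/3 = (22*(-30))/3 = (1/3)*(-660) = -220)
1/(3932 + E) = 1/(3932 - 220) = 1/3712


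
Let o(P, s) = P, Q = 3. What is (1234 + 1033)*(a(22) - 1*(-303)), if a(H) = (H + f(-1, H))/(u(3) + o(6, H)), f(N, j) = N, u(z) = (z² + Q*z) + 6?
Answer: 6884879/10 ≈ 6.8849e+5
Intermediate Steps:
u(z) = 6 + z² + 3*z (u(z) = (z² + 3*z) + 6 = 6 + z² + 3*z)
a(H) = -1/30 + H/30 (a(H) = (H - 1)/((6 + 3² + 3*3) + 6) = (-1 + H)/((6 + 9 + 9) + 6) = (-1 + H)/(24 + 6) = (-1 + H)/30 = (-1 + H)*(1/30) = -1/30 + H/30)
(1234 + 1033)*(a(22) - 1*(-303)) = (1234 + 1033)*((-1/30 + (1/30)*22) - 1*(-303)) = 2267*((-1/30 + 11/15) + 303) = 2267*(7/10 + 303) = 2267*(3037/10) = 6884879/10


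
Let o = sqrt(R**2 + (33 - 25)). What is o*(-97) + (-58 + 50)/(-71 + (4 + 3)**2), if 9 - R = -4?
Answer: 4/11 - 97*sqrt(177) ≈ -1290.1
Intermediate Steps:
R = 13 (R = 9 - 1*(-4) = 9 + 4 = 13)
o = sqrt(177) (o = sqrt(13**2 + (33 - 25)) = sqrt(169 + 8) = sqrt(177) ≈ 13.304)
o*(-97) + (-58 + 50)/(-71 + (4 + 3)**2) = sqrt(177)*(-97) + (-58 + 50)/(-71 + (4 + 3)**2) = -97*sqrt(177) - 8/(-71 + 7**2) = -97*sqrt(177) - 8/(-71 + 49) = -97*sqrt(177) - 8/(-22) = -97*sqrt(177) - 8*(-1/22) = -97*sqrt(177) + 4/11 = 4/11 - 97*sqrt(177)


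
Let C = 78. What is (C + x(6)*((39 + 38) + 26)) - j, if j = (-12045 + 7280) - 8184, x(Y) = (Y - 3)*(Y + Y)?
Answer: 16735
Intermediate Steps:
x(Y) = 2*Y*(-3 + Y) (x(Y) = (-3 + Y)*(2*Y) = 2*Y*(-3 + Y))
j = -12949 (j = -4765 - 8184 = -12949)
(C + x(6)*((39 + 38) + 26)) - j = (78 + (2*6*(-3 + 6))*((39 + 38) + 26)) - 1*(-12949) = (78 + (2*6*3)*(77 + 26)) + 12949 = (78 + 36*103) + 12949 = (78 + 3708) + 12949 = 3786 + 12949 = 16735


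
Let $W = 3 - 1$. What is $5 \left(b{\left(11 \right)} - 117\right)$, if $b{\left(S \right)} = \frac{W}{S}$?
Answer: $- \frac{6425}{11} \approx -584.09$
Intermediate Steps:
$W = 2$ ($W = 3 - 1 = 2$)
$b{\left(S \right)} = \frac{2}{S}$
$5 \left(b{\left(11 \right)} - 117\right) = 5 \left(\frac{2}{11} - 117\right) = 5 \left(- \frac{1285}{11}\right) = - \frac{6425}{11}$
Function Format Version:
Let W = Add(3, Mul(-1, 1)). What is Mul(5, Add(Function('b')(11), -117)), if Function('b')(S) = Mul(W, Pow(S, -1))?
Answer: Rational(-6425, 11) ≈ -584.09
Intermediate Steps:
W = 2 (W = Add(3, -1) = 2)
Function('b')(S) = Mul(2, Pow(S, -1))
Mul(5, Add(Function('b')(11), -117)) = Mul(5, Add(Mul(2, Pow(11, -1)), -117)) = Mul(5, Add(Mul(2, Rational(1, 11)), -117)) = Mul(5, Add(Rational(2, 11), -117)) = Mul(5, Rational(-1285, 11)) = Rational(-6425, 11)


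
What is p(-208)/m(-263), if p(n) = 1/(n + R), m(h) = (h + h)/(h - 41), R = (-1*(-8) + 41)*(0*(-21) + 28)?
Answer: 38/76533 ≈ 0.00049652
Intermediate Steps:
R = 1372 (R = (8 + 41)*(0 + 28) = 49*28 = 1372)
m(h) = 2*h/(-41 + h) (m(h) = (2*h)/(-41 + h) = 2*h/(-41 + h))
p(n) = 1/(1372 + n) (p(n) = 1/(n + 1372) = 1/(1372 + n))
p(-208)/m(-263) = 1/((1372 - 208)*((2*(-263)/(-41 - 263)))) = 1/(1164*((2*(-263)/(-304)))) = 1/(1164*((2*(-263)*(-1/304)))) = 1/(1164*(263/152)) = (1/1164)*(152/263) = 38/76533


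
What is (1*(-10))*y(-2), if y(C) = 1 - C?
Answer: -30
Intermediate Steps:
(1*(-10))*y(-2) = (1*(-10))*(1 - 1*(-2)) = -10*(1 + 2) = -10*3 = -30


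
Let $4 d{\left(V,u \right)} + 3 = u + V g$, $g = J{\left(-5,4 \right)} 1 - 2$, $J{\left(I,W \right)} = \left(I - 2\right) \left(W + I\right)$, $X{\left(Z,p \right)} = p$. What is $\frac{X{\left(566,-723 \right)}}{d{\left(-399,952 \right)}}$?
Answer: $\frac{1446}{523} \approx 2.7648$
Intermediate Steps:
$J{\left(I,W \right)} = \left(-2 + I\right) \left(I + W\right)$
$g = 5$ ($g = \left(\left(-5\right)^{2} - -10 - 8 - 20\right) 1 - 2 = \left(25 + 10 - 8 - 20\right) 1 - 2 = 7 \cdot 1 - 2 = 7 - 2 = 5$)
$d{\left(V,u \right)} = - \frac{3}{4} + \frac{u}{4} + \frac{5 V}{4}$ ($d{\left(V,u \right)} = - \frac{3}{4} + \frac{u + V 5}{4} = - \frac{3}{4} + \frac{u + 5 V}{4} = - \frac{3}{4} + \left(\frac{u}{4} + \frac{5 V}{4}\right) = - \frac{3}{4} + \frac{u}{4} + \frac{5 V}{4}$)
$\frac{X{\left(566,-723 \right)}}{d{\left(-399,952 \right)}} = - \frac{723}{- \frac{3}{4} + \frac{1}{4} \cdot 952 + \frac{5}{4} \left(-399\right)} = - \frac{723}{- \frac{3}{4} + 238 - \frac{1995}{4}} = - \frac{723}{- \frac{523}{2}} = \left(-723\right) \left(- \frac{2}{523}\right) = \frac{1446}{523}$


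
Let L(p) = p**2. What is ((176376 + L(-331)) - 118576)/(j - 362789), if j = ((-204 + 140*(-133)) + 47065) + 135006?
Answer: -55787/66514 ≈ -0.83873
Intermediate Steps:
j = 163247 (j = ((-204 - 18620) + 47065) + 135006 = (-18824 + 47065) + 135006 = 28241 + 135006 = 163247)
((176376 + L(-331)) - 118576)/(j - 362789) = ((176376 + (-331)**2) - 118576)/(163247 - 362789) = ((176376 + 109561) - 118576)/(-199542) = (285937 - 118576)*(-1/199542) = 167361*(-1/199542) = -55787/66514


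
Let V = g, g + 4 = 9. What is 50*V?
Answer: 250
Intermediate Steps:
g = 5 (g = -4 + 9 = 5)
V = 5
50*V = 50*5 = 250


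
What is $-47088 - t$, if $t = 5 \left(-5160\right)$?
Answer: $-21288$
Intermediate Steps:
$t = -25800$
$-47088 - t = -47088 - -25800 = -47088 + 25800 = -21288$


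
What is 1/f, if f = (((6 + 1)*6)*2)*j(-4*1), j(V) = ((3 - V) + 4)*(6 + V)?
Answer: 1/1848 ≈ 0.00054113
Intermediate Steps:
j(V) = (6 + V)*(7 - V) (j(V) = (7 - V)*(6 + V) = (6 + V)*(7 - V))
f = 1848 (f = (((6 + 1)*6)*2)*(42 - 4*1 - (-4*1)**2) = ((7*6)*2)*(42 - 4 - 1*(-4)**2) = (42*2)*(42 - 4 - 1*16) = 84*(42 - 4 - 16) = 84*22 = 1848)
1/f = 1/1848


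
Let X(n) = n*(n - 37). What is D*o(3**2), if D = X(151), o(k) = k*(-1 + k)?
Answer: 1239408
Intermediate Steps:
X(n) = n*(-37 + n)
D = 17214 (D = 151*(-37 + 151) = 151*114 = 17214)
D*o(3**2) = 17214*(3**2*(-1 + 3**2)) = 17214*(9*(-1 + 9)) = 17214*(9*8) = 17214*72 = 1239408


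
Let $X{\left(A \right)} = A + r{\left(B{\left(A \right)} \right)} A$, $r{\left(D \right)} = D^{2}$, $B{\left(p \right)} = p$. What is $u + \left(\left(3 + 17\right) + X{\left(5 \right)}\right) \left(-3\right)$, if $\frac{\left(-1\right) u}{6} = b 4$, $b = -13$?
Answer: $-138$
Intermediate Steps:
$u = 312$ ($u = - 6 \left(\left(-13\right) 4\right) = \left(-6\right) \left(-52\right) = 312$)
$X{\left(A \right)} = A + A^{3}$ ($X{\left(A \right)} = A + A^{2} A = A + A^{3}$)
$u + \left(\left(3 + 17\right) + X{\left(5 \right)}\right) \left(-3\right) = 312 + \left(\left(3 + 17\right) + \left(5 + 5^{3}\right)\right) \left(-3\right) = 312 + \left(20 + \left(5 + 125\right)\right) \left(-3\right) = 312 + \left(20 + 130\right) \left(-3\right) = 312 + 150 \left(-3\right) = 312 - 450 = -138$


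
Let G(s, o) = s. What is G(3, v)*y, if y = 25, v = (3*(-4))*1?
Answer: 75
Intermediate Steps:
v = -12 (v = -12*1 = -12)
G(3, v)*y = 3*25 = 75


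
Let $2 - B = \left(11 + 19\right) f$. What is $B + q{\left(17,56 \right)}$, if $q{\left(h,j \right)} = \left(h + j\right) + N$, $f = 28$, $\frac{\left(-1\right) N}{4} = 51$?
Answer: $-969$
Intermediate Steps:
$N = -204$ ($N = \left(-4\right) 51 = -204$)
$q{\left(h,j \right)} = -204 + h + j$ ($q{\left(h,j \right)} = \left(h + j\right) - 204 = -204 + h + j$)
$B = -838$ ($B = 2 - \left(11 + 19\right) 28 = 2 - 30 \cdot 28 = 2 - 840 = -838$)
$B + q{\left(17,56 \right)} = -838 + \left(-204 + 17 + 56\right) = -838 - 131 = -969$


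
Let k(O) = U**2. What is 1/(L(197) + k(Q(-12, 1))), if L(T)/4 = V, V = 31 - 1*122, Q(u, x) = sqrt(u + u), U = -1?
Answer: -1/363 ≈ -0.0027548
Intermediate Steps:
Q(u, x) = sqrt(2)*sqrt(u) (Q(u, x) = sqrt(2*u) = sqrt(2)*sqrt(u))
V = -91 (V = 31 - 122 = -91)
k(O) = 1 (k(O) = (-1)**2 = 1)
L(T) = -364 (L(T) = 4*(-91) = -364)
1/(L(197) + k(Q(-12, 1))) = 1/(-364 + 1) = 1/(-363) = -1/363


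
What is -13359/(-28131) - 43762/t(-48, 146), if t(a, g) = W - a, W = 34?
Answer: -204995564/384457 ≈ -533.21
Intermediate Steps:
t(a, g) = 34 - a
-13359/(-28131) - 43762/t(-48, 146) = -13359/(-28131) - 43762/(34 - 1*(-48)) = -13359*(-1/28131) - 43762/(34 + 48) = 4453/9377 - 43762/82 = 4453/9377 - 43762*1/82 = 4453/9377 - 21881/41 = -204995564/384457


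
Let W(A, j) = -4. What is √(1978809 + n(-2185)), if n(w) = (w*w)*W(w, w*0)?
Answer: I*√17118091 ≈ 4137.4*I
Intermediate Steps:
n(w) = -4*w² (n(w) = (w*w)*(-4) = w²*(-4) = -4*w²)
√(1978809 + n(-2185)) = √(1978809 - 4*(-2185)²) = √(1978809 - 4*4774225) = √(1978809 - 19096900) = √(-17118091) = I*√17118091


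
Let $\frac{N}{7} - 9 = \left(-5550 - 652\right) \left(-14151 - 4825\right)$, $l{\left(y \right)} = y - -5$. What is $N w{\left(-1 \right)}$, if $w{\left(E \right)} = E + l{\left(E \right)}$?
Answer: $2471472381$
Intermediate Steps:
$l{\left(y \right)} = 5 + y$ ($l{\left(y \right)} = y + 5 = 5 + y$)
$N = 823824127$ ($N = 63 + 7 \left(-5550 - 652\right) \left(-14151 - 4825\right) = 63 + 7 \left(\left(-6202\right) \left(-18976\right)\right) = 63 + 7 \cdot 117689152 = 63 + 823824064 = 823824127$)
$w{\left(E \right)} = 5 + 2 E$ ($w{\left(E \right)} = E + \left(5 + E\right) = 5 + 2 E$)
$N w{\left(-1 \right)} = 823824127 \left(5 + 2 \left(-1\right)\right) = 823824127 \left(5 - 2\right) = 823824127 \cdot 3 = 2471472381$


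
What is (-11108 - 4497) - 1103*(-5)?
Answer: -10090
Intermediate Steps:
(-11108 - 4497) - 1103*(-5) = -15605 + 5515 = -10090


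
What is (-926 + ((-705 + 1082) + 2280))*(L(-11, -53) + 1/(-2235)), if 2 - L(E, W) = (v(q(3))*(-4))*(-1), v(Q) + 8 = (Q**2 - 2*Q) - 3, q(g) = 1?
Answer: 64479173/745 ≈ 86549.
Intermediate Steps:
v(Q) = -11 + Q**2 - 2*Q (v(Q) = -8 + ((Q**2 - 2*Q) - 3) = -8 + (-3 + Q**2 - 2*Q) = -11 + Q**2 - 2*Q)
L(E, W) = 50 (L(E, W) = 2 - (-11 + 1**2 - 2*1)*(-4)*(-1) = 2 - (-11 + 1 - 2)*(-4)*(-1) = 2 - (-12*(-4))*(-1) = 2 - 48*(-1) = 2 - 1*(-48) = 2 + 48 = 50)
(-926 + ((-705 + 1082) + 2280))*(L(-11, -53) + 1/(-2235)) = (-926 + ((-705 + 1082) + 2280))*(50 + 1/(-2235)) = (-926 + (377 + 2280))*(50 - 1/2235) = (-926 + 2657)*(111749/2235) = 1731*(111749/2235) = 64479173/745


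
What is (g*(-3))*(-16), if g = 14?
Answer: 672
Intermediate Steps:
(g*(-3))*(-16) = (14*(-3))*(-16) = -42*(-16) = 672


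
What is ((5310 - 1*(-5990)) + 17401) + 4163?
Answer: 32864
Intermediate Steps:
((5310 - 1*(-5990)) + 17401) + 4163 = ((5310 + 5990) + 17401) + 4163 = (11300 + 17401) + 4163 = 28701 + 4163 = 32864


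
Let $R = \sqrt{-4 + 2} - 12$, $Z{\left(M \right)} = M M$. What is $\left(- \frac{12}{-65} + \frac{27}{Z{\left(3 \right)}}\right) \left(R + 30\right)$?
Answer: $\frac{3726}{65} + \frac{207 i \sqrt{2}}{65} \approx 57.323 + 4.5037 i$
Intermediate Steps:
$Z{\left(M \right)} = M^{2}$
$R = -12 + i \sqrt{2}$ ($R = \sqrt{-2} - 12 = i \sqrt{2} - 12 = -12 + i \sqrt{2} \approx -12.0 + 1.4142 i$)
$\left(- \frac{12}{-65} + \frac{27}{Z{\left(3 \right)}}\right) \left(R + 30\right) = \left(- \frac{12}{-65} + \frac{27}{3^{2}}\right) \left(\left(-12 + i \sqrt{2}\right) + 30\right) = \left(\left(-12\right) \left(- \frac{1}{65}\right) + \frac{27}{9}\right) \left(18 + i \sqrt{2}\right) = \left(\frac{12}{65} + 27 \cdot \frac{1}{9}\right) \left(18 + i \sqrt{2}\right) = \left(\frac{12}{65} + 3\right) \left(18 + i \sqrt{2}\right) = \frac{207 \left(18 + i \sqrt{2}\right)}{65} = \frac{3726}{65} + \frac{207 i \sqrt{2}}{65}$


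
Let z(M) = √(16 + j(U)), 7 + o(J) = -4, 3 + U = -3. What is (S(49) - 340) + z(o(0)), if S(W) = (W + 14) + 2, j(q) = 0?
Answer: -271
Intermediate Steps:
U = -6 (U = -3 - 3 = -6)
o(J) = -11 (o(J) = -7 - 4 = -11)
z(M) = 4 (z(M) = √(16 + 0) = √16 = 4)
S(W) = 16 + W (S(W) = (14 + W) + 2 = 16 + W)
(S(49) - 340) + z(o(0)) = ((16 + 49) - 340) + 4 = (65 - 340) + 4 = -275 + 4 = -271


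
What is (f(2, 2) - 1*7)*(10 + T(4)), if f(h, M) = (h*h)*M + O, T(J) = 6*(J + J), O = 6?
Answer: 406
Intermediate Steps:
T(J) = 12*J (T(J) = 6*(2*J) = 12*J)
f(h, M) = 6 + M*h**2 (f(h, M) = (h*h)*M + 6 = h**2*M + 6 = M*h**2 + 6 = 6 + M*h**2)
(f(2, 2) - 1*7)*(10 + T(4)) = ((6 + 2*2**2) - 1*7)*(10 + 12*4) = ((6 + 2*4) - 7)*(10 + 48) = ((6 + 8) - 7)*58 = (14 - 7)*58 = 7*58 = 406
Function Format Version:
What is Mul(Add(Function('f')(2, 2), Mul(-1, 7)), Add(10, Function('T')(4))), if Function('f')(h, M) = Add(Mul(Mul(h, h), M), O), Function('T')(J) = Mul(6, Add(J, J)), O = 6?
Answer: 406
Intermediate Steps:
Function('T')(J) = Mul(12, J) (Function('T')(J) = Mul(6, Mul(2, J)) = Mul(12, J))
Function('f')(h, M) = Add(6, Mul(M, Pow(h, 2))) (Function('f')(h, M) = Add(Mul(Mul(h, h), M), 6) = Add(Mul(Pow(h, 2), M), 6) = Add(Mul(M, Pow(h, 2)), 6) = Add(6, Mul(M, Pow(h, 2))))
Mul(Add(Function('f')(2, 2), Mul(-1, 7)), Add(10, Function('T')(4))) = Mul(Add(Add(6, Mul(2, Pow(2, 2))), Mul(-1, 7)), Add(10, Mul(12, 4))) = Mul(Add(Add(6, Mul(2, 4)), -7), Add(10, 48)) = Mul(Add(Add(6, 8), -7), 58) = Mul(Add(14, -7), 58) = Mul(7, 58) = 406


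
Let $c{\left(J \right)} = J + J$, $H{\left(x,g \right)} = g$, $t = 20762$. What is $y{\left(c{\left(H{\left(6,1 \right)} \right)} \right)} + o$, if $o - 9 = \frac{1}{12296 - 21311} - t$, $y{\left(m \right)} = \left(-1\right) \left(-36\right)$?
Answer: $- \frac{186763756}{9015} \approx -20717.0$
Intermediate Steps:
$c{\left(J \right)} = 2 J$
$y{\left(m \right)} = 36$
$o = - \frac{187088296}{9015}$ ($o = 9 + \left(\frac{1}{12296 - 21311} - 20762\right) = 9 - \left(20762 - \frac{1}{-9015}\right) = 9 - \frac{187169431}{9015} = - \frac{187088296}{9015} \approx -20753.0$)
$y{\left(c{\left(H{\left(6,1 \right)} \right)} \right)} + o = 36 - \frac{187088296}{9015} = - \frac{186763756}{9015}$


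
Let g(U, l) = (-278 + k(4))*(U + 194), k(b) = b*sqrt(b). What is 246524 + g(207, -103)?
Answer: 138254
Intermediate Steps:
k(b) = b**(3/2)
g(U, l) = -52380 - 270*U (g(U, l) = (-278 + 4**(3/2))*(U + 194) = (-278 + 8)*(194 + U) = -270*(194 + U) = -52380 - 270*U)
246524 + g(207, -103) = 246524 + (-52380 - 270*207) = 246524 + (-52380 - 55890) = 246524 - 108270 = 138254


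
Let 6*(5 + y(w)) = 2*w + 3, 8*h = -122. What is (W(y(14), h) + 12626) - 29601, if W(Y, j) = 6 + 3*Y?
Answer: -33937/2 ≈ -16969.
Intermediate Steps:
h = -61/4 (h = (1/8)*(-122) = -61/4 ≈ -15.250)
y(w) = -9/2 + w/3 (y(w) = -5 + (2*w + 3)/6 = -5 + (3 + 2*w)/6 = -5 + (1/2 + w/3) = -9/2 + w/3)
(W(y(14), h) + 12626) - 29601 = ((6 + 3*(-9/2 + (1/3)*14)) + 12626) - 29601 = ((6 + 3*(-9/2 + 14/3)) + 12626) - 29601 = ((6 + 3*(1/6)) + 12626) - 29601 = ((6 + 1/2) + 12626) - 29601 = (13/2 + 12626) - 29601 = 25265/2 - 29601 = -33937/2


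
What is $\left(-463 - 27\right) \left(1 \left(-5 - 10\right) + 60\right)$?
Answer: $-22050$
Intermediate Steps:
$\left(-463 - 27\right) \left(1 \left(-5 - 10\right) + 60\right) = - 490 \left(1 \left(-15\right) + 60\right) = - 490 \left(-15 + 60\right) = \left(-490\right) 45 = -22050$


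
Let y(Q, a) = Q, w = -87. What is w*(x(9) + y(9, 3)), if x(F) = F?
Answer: -1566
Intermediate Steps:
w*(x(9) + y(9, 3)) = -87*(9 + 9) = -87*18 = -1566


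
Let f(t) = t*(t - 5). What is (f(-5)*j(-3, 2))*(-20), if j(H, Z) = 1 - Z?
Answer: 1000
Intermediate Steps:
f(t) = t*(-5 + t)
(f(-5)*j(-3, 2))*(-20) = ((-5*(-5 - 5))*(1 - 1*2))*(-20) = ((-5*(-10))*(1 - 2))*(-20) = (50*(-1))*(-20) = -50*(-20) = 1000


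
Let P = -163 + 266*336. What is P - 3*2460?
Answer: 81833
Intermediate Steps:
P = 89213 (P = -163 + 89376 = 89213)
P - 3*2460 = 89213 - 3*2460 = 89213 - 7380 = 81833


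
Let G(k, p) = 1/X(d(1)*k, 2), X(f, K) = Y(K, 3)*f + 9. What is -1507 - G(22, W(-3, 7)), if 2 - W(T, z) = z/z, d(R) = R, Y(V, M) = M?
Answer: -113026/75 ≈ -1507.0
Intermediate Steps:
W(T, z) = 1 (W(T, z) = 2 - z/z = 2 - 1*1 = 2 - 1 = 1)
X(f, K) = 9 + 3*f (X(f, K) = 3*f + 9 = 9 + 3*f)
G(k, p) = 1/(9 + 3*k) (G(k, p) = 1/(9 + 3*(1*k)) = 1/(9 + 3*k))
-1507 - G(22, W(-3, 7)) = -1507 - 1/(3*(3 + 22)) = -1507 - 1/(3*25) = -1507 - 1*1/75 = -1507 - 1/75 = -113026/75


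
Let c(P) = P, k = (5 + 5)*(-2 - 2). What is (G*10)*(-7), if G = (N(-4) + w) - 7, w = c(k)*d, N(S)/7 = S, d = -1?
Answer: -350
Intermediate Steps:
k = -40 (k = 10*(-4) = -40)
N(S) = 7*S
w = 40 (w = -40*(-1) = 40)
G = 5 (G = (7*(-4) + 40) - 7 = (-28 + 40) - 7 = 12 - 7 = 5)
(G*10)*(-7) = (5*10)*(-7) = 50*(-7) = -350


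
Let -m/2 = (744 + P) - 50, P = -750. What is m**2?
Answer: 12544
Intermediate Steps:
m = 112 (m = -2*((744 - 750) - 50) = -2*(-6 - 50) = -2*(-56) = 112)
m**2 = 112**2 = 12544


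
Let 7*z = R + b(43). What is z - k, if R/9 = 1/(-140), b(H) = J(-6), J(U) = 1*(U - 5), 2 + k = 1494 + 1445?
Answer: -2879809/980 ≈ -2938.6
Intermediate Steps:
k = 2937 (k = -2 + (1494 + 1445) = -2 + 2939 = 2937)
J(U) = -5 + U (J(U) = 1*(-5 + U) = -5 + U)
b(H) = -11 (b(H) = -5 - 6 = -11)
R = -9/140 (R = 9/(-140) = 9*(-1/140) = -9/140 ≈ -0.064286)
z = -1549/980 (z = (-9/140 - 11)/7 = (1/7)*(-1549/140) = -1549/980 ≈ -1.5806)
z - k = -1549/980 - 1*2937 = -1549/980 - 2937 = -2879809/980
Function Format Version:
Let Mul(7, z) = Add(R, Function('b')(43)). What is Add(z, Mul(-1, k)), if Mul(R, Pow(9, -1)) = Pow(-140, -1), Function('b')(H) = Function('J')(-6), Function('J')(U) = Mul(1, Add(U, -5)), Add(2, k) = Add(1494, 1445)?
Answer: Rational(-2879809, 980) ≈ -2938.6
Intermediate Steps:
k = 2937 (k = Add(-2, Add(1494, 1445)) = Add(-2, 2939) = 2937)
Function('J')(U) = Add(-5, U) (Function('J')(U) = Mul(1, Add(-5, U)) = Add(-5, U))
Function('b')(H) = -11 (Function('b')(H) = Add(-5, -6) = -11)
R = Rational(-9, 140) (R = Mul(9, Pow(-140, -1)) = Mul(9, Rational(-1, 140)) = Rational(-9, 140) ≈ -0.064286)
z = Rational(-1549, 980) (z = Mul(Rational(1, 7), Add(Rational(-9, 140), -11)) = Mul(Rational(1, 7), Rational(-1549, 140)) = Rational(-1549, 980) ≈ -1.5806)
Add(z, Mul(-1, k)) = Add(Rational(-1549, 980), Mul(-1, 2937)) = Add(Rational(-1549, 980), -2937) = Rational(-2879809, 980)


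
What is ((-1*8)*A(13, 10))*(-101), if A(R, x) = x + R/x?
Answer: 45652/5 ≈ 9130.4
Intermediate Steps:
((-1*8)*A(13, 10))*(-101) = ((-1*8)*(10 + 13/10))*(-101) = -8*(10 + 13*(1/10))*(-101) = -8*(10 + 13/10)*(-101) = -8*113/10*(-101) = -452/5*(-101) = 45652/5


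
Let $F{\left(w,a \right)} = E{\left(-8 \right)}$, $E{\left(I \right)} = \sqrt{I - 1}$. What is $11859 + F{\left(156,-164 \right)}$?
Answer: $11859 + 3 i \approx 11859.0 + 3.0 i$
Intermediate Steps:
$E{\left(I \right)} = \sqrt{-1 + I}$
$F{\left(w,a \right)} = 3 i$ ($F{\left(w,a \right)} = \sqrt{-1 - 8} = \sqrt{-9} = 3 i$)
$11859 + F{\left(156,-164 \right)} = 11859 + 3 i$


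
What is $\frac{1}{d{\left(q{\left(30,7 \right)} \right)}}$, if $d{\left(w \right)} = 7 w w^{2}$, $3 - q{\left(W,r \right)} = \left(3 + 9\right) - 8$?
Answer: $- \frac{1}{7} \approx -0.14286$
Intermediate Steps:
$q{\left(W,r \right)} = -1$ ($q{\left(W,r \right)} = 3 - \left(\left(3 + 9\right) - 8\right) = 3 - \left(12 - 8\right) = 3 - 4 = -1$)
$d{\left(w \right)} = 7 w^{3}$
$\frac{1}{d{\left(q{\left(30,7 \right)} \right)}} = \frac{1}{7 \left(-1\right)^{3}} = \frac{1}{7 \left(-1\right)} = \frac{1}{-7} = - \frac{1}{7}$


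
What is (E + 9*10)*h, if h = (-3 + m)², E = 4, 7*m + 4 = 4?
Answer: 846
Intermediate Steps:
m = 0 (m = -4/7 + (⅐)*4 = -4/7 + 4/7 = 0)
h = 9 (h = (-3 + 0)² = (-3)² = 9)
(E + 9*10)*h = (4 + 9*10)*9 = (4 + 90)*9 = 94*9 = 846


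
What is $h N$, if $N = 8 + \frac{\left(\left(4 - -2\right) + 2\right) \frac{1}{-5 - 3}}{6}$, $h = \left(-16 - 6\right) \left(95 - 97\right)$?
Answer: $\frac{1034}{3} \approx 344.67$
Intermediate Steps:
$h = 44$ ($h = \left(-22\right) \left(-2\right) = 44$)
$N = \frac{47}{6}$ ($N = 8 + \frac{\left(4 + 2\right) + 2}{-8} \cdot \frac{1}{6} = 8 + \left(6 + 2\right) \left(- \frac{1}{8}\right) \frac{1}{6} = 8 + 8 \left(- \frac{1}{8}\right) \frac{1}{6} = 8 - \frac{1}{6} = \frac{47}{6} \approx 7.8333$)
$h N = 44 \cdot \frac{47}{6} = \frac{1034}{3}$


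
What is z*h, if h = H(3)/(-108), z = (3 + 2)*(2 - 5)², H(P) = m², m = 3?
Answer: -15/4 ≈ -3.7500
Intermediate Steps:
H(P) = 9 (H(P) = 3² = 9)
z = 45 (z = 5*(-3)² = 5*9 = 45)
h = -1/12 (h = 9/(-108) = 9*(-1/108) = -1/12 ≈ -0.083333)
z*h = 45*(-1/12) = -15/4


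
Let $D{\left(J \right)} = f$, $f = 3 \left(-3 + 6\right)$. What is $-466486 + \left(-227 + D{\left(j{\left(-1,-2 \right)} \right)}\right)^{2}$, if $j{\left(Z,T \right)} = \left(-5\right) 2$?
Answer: $-418962$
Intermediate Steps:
$j{\left(Z,T \right)} = -10$
$f = 9$ ($f = 3 \cdot 3 = 9$)
$D{\left(J \right)} = 9$
$-466486 + \left(-227 + D{\left(j{\left(-1,-2 \right)} \right)}\right)^{2} = -466486 + \left(-227 + 9\right)^{2} = -466486 + \left(-218\right)^{2} = -466486 + 47524 = -418962$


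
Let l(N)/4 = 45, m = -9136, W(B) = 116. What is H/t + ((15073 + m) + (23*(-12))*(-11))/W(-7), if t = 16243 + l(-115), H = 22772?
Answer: 150005131/1905068 ≈ 78.740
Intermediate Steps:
l(N) = 180 (l(N) = 4*45 = 180)
t = 16423 (t = 16243 + 180 = 16423)
H/t + ((15073 + m) + (23*(-12))*(-11))/W(-7) = 22772/16423 + ((15073 - 9136) + (23*(-12))*(-11))/116 = 22772*(1/16423) + (5937 - 276*(-11))*(1/116) = 22772/16423 + (5937 + 3036)*(1/116) = 22772/16423 + 8973*(1/116) = 22772/16423 + 8973/116 = 150005131/1905068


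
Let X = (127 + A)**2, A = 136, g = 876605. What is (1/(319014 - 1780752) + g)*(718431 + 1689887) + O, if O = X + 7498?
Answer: 1542969468105768374/730869 ≈ 2.1111e+12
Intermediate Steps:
X = 69169 (X = (127 + 136)**2 = 263**2 = 69169)
O = 76667 (O = 69169 + 7498 = 76667)
(1/(319014 - 1780752) + g)*(718431 + 1689887) + O = (1/(319014 - 1780752) + 876605)*(718431 + 1689887) + 76667 = (1/(-1461738) + 876605)*2408318 + 76667 = (-1/1461738 + 876605)*2408318 + 76667 = (1281366839489/1461738)*2408318 + 76667 = 1542969412072234751/730869 + 76667 = 1542969468105768374/730869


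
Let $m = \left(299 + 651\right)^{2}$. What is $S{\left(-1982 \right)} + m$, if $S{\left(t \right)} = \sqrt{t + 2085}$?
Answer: $902500 + \sqrt{103} \approx 9.0251 \cdot 10^{5}$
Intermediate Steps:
$S{\left(t \right)} = \sqrt{2085 + t}$
$m = 902500$ ($m = 950^{2} = 902500$)
$S{\left(-1982 \right)} + m = \sqrt{2085 - 1982} + 902500 = \sqrt{103} + 902500 = 902500 + \sqrt{103}$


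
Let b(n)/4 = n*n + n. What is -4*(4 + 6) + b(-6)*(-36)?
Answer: -4360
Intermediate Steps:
b(n) = 4*n + 4*n² (b(n) = 4*(n*n + n) = 4*(n² + n) = 4*(n + n²) = 4*n + 4*n²)
-4*(4 + 6) + b(-6)*(-36) = -4*(4 + 6) + (4*(-6)*(1 - 6))*(-36) = -4*10 + (4*(-6)*(-5))*(-36) = -40 + 120*(-36) = -40 - 4320 = -4360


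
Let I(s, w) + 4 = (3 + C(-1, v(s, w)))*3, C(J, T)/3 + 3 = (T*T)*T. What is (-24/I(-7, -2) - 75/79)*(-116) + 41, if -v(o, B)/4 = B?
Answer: 27486095/181147 ≈ 151.73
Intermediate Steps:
v(o, B) = -4*B
C(J, T) = -9 + 3*T³ (C(J, T) = -9 + 3*((T*T)*T) = -9 + 3*(T²*T) = -9 + 3*T³)
I(s, w) = -22 - 576*w³ (I(s, w) = -4 + (3 + (-9 + 3*(-4*w)³))*3 = -4 + (3 + (-9 + 3*(-64*w³)))*3 = -4 + (3 + (-9 - 192*w³))*3 = -4 + (-6 - 192*w³)*3 = -4 + (-18 - 576*w³) = -22 - 576*w³)
(-24/I(-7, -2) - 75/79)*(-116) + 41 = (-24/(-22 - 576*(-2)³) - 75/79)*(-116) + 41 = (-24/(-22 - 576*(-8)) - 75*1/79)*(-116) + 41 = (-24/(-22 + 4608) - 75/79)*(-116) + 41 = (-24/4586 - 75/79)*(-116) + 41 = (-24*1/4586 - 75/79)*(-116) + 41 = (-12/2293 - 75/79)*(-116) + 41 = -172923/181147*(-116) + 41 = 20059068/181147 + 41 = 27486095/181147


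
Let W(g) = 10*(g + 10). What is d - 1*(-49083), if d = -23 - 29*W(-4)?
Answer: 47320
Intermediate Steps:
W(g) = 100 + 10*g (W(g) = 10*(10 + g) = 100 + 10*g)
d = -1763 (d = -23 - 29*(100 + 10*(-4)) = -23 - 29*(100 - 40) = -23 - 29*60 = -23 - 1740 = -1763)
d - 1*(-49083) = -1763 - 1*(-49083) = -1763 + 49083 = 47320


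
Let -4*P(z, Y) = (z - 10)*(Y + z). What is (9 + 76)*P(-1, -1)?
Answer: -935/2 ≈ -467.50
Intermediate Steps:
P(z, Y) = -(-10 + z)*(Y + z)/4 (P(z, Y) = -(z - 10)*(Y + z)/4 = -(-10 + z)*(Y + z)/4)
(9 + 76)*P(-1, -1) = (9 + 76)*(-¼*(-1)² + (5/2)*(-1) + (5/2)*(-1) - ¼*(-1)*(-1)) = 85*(-¼*1 - 5/2 - 5/2 - ¼) = 85*(-¼ - 5/2 - 5/2 - ¼) = 85*(-11/2) = -935/2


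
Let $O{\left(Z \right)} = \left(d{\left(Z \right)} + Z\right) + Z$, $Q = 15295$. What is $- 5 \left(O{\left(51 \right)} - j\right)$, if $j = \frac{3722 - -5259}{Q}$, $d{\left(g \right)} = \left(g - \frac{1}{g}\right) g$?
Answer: $- \frac{5902587}{437} \approx -13507.0$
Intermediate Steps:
$d{\left(g \right)} = g \left(g - \frac{1}{g}\right)$
$O{\left(Z \right)} = -1 + Z^{2} + 2 Z$ ($O{\left(Z \right)} = \left(\left(-1 + Z^{2}\right) + Z\right) + Z = \left(-1 + Z + Z^{2}\right) + Z = -1 + Z^{2} + 2 Z$)
$j = \frac{1283}{2185}$ ($j = \frac{3722 - -5259}{15295} = \left(3722 + 5259\right) \frac{1}{15295} = 8981 \cdot \frac{1}{15295} = \frac{1283}{2185} \approx 0.58718$)
$- 5 \left(O{\left(51 \right)} - j\right) = - 5 \left(\left(-1 + 51^{2} + 2 \cdot 51\right) - \frac{1283}{2185}\right) = - 5 \left(\left(-1 + 2601 + 102\right) - \frac{1283}{2185}\right) = - 5 \left(2702 - \frac{1283}{2185}\right) = \left(-5\right) \frac{5902587}{2185} = - \frac{5902587}{437}$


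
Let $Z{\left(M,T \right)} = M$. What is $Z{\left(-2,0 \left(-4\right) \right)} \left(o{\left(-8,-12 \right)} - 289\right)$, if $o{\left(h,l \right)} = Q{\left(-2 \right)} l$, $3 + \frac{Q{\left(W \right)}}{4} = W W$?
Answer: $674$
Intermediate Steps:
$Q{\left(W \right)} = -12 + 4 W^{2}$ ($Q{\left(W \right)} = -12 + 4 W W = -12 + 4 W^{2}$)
$o{\left(h,l \right)} = 4 l$ ($o{\left(h,l \right)} = \left(-12 + 4 \left(-2\right)^{2}\right) l = \left(-12 + 4 \cdot 4\right) l = \left(-12 + 16\right) l = 4 l$)
$Z{\left(-2,0 \left(-4\right) \right)} \left(o{\left(-8,-12 \right)} - 289\right) = - 2 \left(4 \left(-12\right) - 289\right) = - 2 \left(-48 - 289\right) = \left(-2\right) \left(-337\right) = 674$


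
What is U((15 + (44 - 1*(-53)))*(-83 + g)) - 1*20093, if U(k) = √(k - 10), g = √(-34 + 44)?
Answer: -20093 + I*√(9306 - 112*√10) ≈ -20093.0 + 94.614*I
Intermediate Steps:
g = √10 ≈ 3.1623
U(k) = √(-10 + k)
U((15 + (44 - 1*(-53)))*(-83 + g)) - 1*20093 = √(-10 + (15 + (44 - 1*(-53)))*(-83 + √10)) - 1*20093 = √(-10 + (15 + (44 + 53))*(-83 + √10)) - 20093 = √(-10 + (15 + 97)*(-83 + √10)) - 20093 = √(-10 + 112*(-83 + √10)) - 20093 = √(-10 + (-9296 + 112*√10)) - 20093 = √(-9306 + 112*√10) - 20093 = -20093 + √(-9306 + 112*√10)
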